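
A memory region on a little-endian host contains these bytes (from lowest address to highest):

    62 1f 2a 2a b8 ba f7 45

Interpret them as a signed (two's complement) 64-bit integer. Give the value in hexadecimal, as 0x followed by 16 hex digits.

0x45F7BAB82A2A1F62

Little-endian: lowest address holds the least-significant byte.
Reassemble most-significant byte first: 45 F7 BA B8 2A 2A 1F 62 → 0x45F7BAB82A2A1F62.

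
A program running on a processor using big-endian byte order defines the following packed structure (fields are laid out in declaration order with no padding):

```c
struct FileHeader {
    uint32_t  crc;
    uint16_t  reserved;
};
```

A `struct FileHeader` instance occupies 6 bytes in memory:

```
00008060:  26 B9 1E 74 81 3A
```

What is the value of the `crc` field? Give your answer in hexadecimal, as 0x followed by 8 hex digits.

0x26B91E74

`crc` is the first field, at byte offset 0, occupying 4 bytes.
Bytes at offsets 0..3: 26 B9 1E 74.
Big-endian: lowest address holds the most-significant byte.
The bytes are already most-significant first: 0x26B91E74.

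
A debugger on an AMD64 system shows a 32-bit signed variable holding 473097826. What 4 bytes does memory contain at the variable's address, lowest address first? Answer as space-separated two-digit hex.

473097826 in hexadecimal, padded to 32 bits, is 0x1C32E662.
Split into bytes (most-significant first): 1C 32 E6 62.
In little-endian order the low byte comes first in memory.
So at ascending addresses the bytes are 62 E6 32 1C.

62 E6 32 1C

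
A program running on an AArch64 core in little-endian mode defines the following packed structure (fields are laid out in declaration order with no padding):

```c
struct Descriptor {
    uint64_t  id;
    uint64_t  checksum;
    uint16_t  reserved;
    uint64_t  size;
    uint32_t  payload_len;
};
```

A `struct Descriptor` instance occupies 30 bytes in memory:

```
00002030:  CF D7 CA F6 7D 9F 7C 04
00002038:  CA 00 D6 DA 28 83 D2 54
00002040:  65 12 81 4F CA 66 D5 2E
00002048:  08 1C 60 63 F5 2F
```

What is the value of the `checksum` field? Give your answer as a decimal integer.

`checksum` follows `id` (8 bytes), so it starts at byte offset 8 and occupies 8 bytes.
Bytes at offsets 8..15: CA 00 D6 DA 28 83 D2 54.
In little-endian order the low byte comes first in memory.
Reassemble most-significant byte first: 54 D2 83 28 DA D6 00 CA → 0x54D28328DAD600CA.
0x54D28328DAD600CA = 6112091855788572874.

6112091855788572874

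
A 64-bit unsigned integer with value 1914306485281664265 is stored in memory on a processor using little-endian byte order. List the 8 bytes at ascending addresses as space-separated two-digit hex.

09 AD 70 1E 9B FB 90 1A

1914306485281664265 in hexadecimal, padded to 64 bits, is 0x1A90FB9B1E70AD09.
Split into bytes (most-significant first): 1A 90 FB 9B 1E 70 AD 09.
Little-endian: lowest address holds the least-significant byte.
So at ascending addresses the bytes are 09 AD 70 1E 9B FB 90 1A.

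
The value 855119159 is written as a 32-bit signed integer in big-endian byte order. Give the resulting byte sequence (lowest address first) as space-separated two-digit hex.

855119159 in hexadecimal, padded to 32 bits, is 0x32F81537.
Split into bytes (most-significant first): 32 F8 15 37.
Big-endian stores the most-significant byte at the lowest address.
So the memory order matches the most-significant-first order: 32 F8 15 37.

32 F8 15 37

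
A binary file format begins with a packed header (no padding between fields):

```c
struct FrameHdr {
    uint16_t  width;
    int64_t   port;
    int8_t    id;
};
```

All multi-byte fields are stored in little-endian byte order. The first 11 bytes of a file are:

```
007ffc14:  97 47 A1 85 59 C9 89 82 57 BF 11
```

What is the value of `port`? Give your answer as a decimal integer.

`port` follows `width` (2 bytes), so it starts at byte offset 2 and occupies 8 bytes.
Bytes at offsets 2..9: A1 85 59 C9 89 82 57 BF.
In little-endian order the low byte comes first in memory.
Reassemble most-significant byte first: BF 57 82 89 C9 59 85 A1 → 0xBF578289C95985A1.
Top bit is set, so as a signed 64-bit value this is 0xBF578289C95985A1 − 2^64 = -4659111761191271007.

-4659111761191271007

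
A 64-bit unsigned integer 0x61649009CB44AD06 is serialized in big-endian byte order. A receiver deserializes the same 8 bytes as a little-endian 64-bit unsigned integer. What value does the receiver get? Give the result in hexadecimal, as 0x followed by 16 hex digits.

Stored big-endian, the bytes at ascending addresses are 61 64 90 09 CB 44 AD 06.
Read back as little-endian, the first byte is least significant, giving 0x06AD44CB09906461.

0x06AD44CB09906461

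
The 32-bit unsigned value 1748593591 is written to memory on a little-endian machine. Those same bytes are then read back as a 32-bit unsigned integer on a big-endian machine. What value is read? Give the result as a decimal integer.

1748593591 in 32-bit hexadecimal is 0x68396BB7.
Stored little-endian, the bytes at ascending addresses are B7 6B 39 68.
Read back as big-endian, the last byte is least significant, giving 0xB76B3968.
0xB76B3968 = 3077257576.

3077257576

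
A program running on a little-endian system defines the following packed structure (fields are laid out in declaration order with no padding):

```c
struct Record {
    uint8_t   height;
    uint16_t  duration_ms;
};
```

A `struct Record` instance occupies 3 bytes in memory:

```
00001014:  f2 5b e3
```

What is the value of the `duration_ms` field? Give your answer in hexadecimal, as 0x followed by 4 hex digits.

0xE35B

`duration_ms` follows `height` (1 byte), so it starts at byte offset 1 and occupies 2 bytes.
Bytes at offsets 1..2: 5B E3.
Little-endian stores the least-significant byte at the lowest address.
Reassemble most-significant byte first: E3 5B → 0xE35B.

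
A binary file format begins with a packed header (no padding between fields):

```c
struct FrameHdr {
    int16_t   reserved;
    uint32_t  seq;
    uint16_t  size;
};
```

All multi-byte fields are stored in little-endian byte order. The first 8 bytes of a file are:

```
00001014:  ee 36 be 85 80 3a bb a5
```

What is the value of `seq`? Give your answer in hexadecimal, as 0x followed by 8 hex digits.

`seq` follows `reserved` (2 bytes), so it starts at byte offset 2 and occupies 4 bytes.
Bytes at offsets 2..5: BE 85 80 3A.
Little-endian stores the least-significant byte at the lowest address.
Reassemble most-significant byte first: 3A 80 85 BE → 0x3A8085BE.

0x3A8085BE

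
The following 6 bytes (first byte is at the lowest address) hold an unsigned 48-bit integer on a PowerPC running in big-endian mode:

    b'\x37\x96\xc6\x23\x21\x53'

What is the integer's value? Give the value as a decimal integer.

61120708813139

In big-endian order the high byte comes first in memory.
The bytes are already most-significant first: 0x3796C6232153.
0x3796C6232153 = 61120708813139.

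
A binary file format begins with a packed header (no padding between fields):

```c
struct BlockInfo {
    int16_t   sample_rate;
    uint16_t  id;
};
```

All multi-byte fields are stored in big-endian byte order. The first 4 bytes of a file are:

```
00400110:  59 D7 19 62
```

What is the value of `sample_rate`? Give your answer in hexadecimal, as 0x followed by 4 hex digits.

`sample_rate` is the first field, at byte offset 0, occupying 2 bytes.
Bytes at offsets 0..1: 59 D7.
Big-endian stores the most-significant byte at the lowest address.
The bytes are already most-significant first: 0x59D7.

0x59D7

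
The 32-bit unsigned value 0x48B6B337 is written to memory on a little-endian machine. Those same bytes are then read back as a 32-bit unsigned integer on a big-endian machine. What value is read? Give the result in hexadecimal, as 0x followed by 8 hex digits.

Stored little-endian, the bytes at ascending addresses are 37 B3 B6 48.
Read back as big-endian, the last byte is least significant, giving 0x37B3B648.

0x37B3B648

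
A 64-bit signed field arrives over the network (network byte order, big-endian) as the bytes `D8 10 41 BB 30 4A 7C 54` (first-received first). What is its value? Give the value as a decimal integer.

Big-endian stores the most-significant byte at the lowest address.
The bytes are already most-significant first: 0xD81041BB304A7C54.
Top bit is set, so as a signed 64-bit value this is 0xD81041BB304A7C54 − 2^64 = -2877727889664869292.

-2877727889664869292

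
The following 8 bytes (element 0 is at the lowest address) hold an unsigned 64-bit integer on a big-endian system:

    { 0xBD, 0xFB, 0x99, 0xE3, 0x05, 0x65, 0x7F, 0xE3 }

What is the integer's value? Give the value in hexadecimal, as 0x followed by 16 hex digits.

Big-endian: lowest address holds the most-significant byte.
The bytes are already most-significant first: 0xBDFB99E305657FE3.

0xBDFB99E305657FE3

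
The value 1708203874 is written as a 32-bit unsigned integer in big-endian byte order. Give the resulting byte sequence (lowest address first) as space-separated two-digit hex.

1708203874 in hexadecimal, padded to 32 bits, is 0x65D11F62.
Split into bytes (most-significant first): 65 D1 1F 62.
In big-endian order the high byte comes first in memory.
So the memory order matches the most-significant-first order: 65 D1 1F 62.

65 D1 1F 62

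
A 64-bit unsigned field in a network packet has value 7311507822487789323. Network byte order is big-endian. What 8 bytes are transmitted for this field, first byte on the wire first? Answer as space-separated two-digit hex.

65 77 B1 A0 63 DF DF 0B

7311507822487789323 in hexadecimal, padded to 64 bits, is 0x6577B1A063DFDF0B.
Split into bytes (most-significant first): 65 77 B1 A0 63 DF DF 0B.
Big-endian stores the most-significant byte at the lowest address.
So the memory order matches the most-significant-first order: 65 77 B1 A0 63 DF DF 0B.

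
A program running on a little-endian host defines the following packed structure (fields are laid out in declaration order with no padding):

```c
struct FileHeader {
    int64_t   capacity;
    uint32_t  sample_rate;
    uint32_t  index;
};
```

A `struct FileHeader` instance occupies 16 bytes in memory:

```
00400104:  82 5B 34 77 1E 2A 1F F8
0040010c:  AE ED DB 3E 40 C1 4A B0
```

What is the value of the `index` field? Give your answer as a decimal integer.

2957689152

`index` follows `capacity` (8 B), `sample_rate` (4 B), so it starts at offset 8 + 4 = 12 and occupies 4 bytes.
Bytes at offsets 12..15: 40 C1 4A B0.
In little-endian order the low byte comes first in memory.
Reassemble most-significant byte first: B0 4A C1 40 → 0xB04AC140.
0xB04AC140 = 2957689152.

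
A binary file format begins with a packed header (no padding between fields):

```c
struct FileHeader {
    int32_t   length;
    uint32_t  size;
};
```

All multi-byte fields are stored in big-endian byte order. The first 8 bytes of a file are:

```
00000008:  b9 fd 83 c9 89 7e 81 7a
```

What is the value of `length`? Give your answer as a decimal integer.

`length` is the first field, at byte offset 0, occupying 4 bytes.
Bytes at offsets 0..3: B9 FD 83 C9.
Big-endian: lowest address holds the most-significant byte.
The bytes are already most-significant first: 0xB9FD83C9.
Top bit is set, so as a signed 32-bit value this is 0xB9FD83C9 − 2^32 = -1174567991.

-1174567991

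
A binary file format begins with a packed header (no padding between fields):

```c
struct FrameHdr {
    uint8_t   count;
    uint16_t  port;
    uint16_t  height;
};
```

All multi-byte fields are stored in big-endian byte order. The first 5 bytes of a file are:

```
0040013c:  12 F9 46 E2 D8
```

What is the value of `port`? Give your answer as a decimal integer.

63814

`port` follows `count` (1 byte), so it starts at byte offset 1 and occupies 2 bytes.
Bytes at offsets 1..2: F9 46.
In big-endian order the high byte comes first in memory.
The bytes are already most-significant first: 0xF946.
0xF946 = 63814.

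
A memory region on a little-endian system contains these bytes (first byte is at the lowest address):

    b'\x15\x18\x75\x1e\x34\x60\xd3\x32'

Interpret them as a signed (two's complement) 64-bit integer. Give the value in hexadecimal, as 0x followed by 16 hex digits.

In little-endian order the low byte comes first in memory.
Reassemble most-significant byte first: 32 D3 60 34 1E 75 18 15 → 0x32D360341E751815.

0x32D360341E751815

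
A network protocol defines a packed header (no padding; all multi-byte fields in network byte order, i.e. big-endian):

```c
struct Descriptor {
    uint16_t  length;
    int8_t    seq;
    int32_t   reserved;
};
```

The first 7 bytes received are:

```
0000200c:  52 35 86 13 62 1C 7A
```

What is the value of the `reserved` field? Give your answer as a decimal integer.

`reserved` follows `length` (2 B), `seq` (1 B), so it starts at offset 2 + 1 = 3 and occupies 4 bytes.
Bytes at offsets 3..6: 13 62 1C 7A.
Big-endian: lowest address holds the most-significant byte.
The bytes are already most-significant first: 0x13621C7A.
0x13621C7A = 325196922.

325196922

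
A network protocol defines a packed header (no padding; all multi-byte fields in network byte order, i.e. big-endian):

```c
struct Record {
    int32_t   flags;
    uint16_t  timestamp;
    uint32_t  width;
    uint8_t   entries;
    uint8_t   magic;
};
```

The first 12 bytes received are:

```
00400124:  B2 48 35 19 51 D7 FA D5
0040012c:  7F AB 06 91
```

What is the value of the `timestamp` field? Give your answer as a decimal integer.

20951

`timestamp` follows `flags` (4 bytes), so it starts at byte offset 4 and occupies 2 bytes.
Bytes at offsets 4..5: 51 D7.
Big-endian stores the most-significant byte at the lowest address.
The bytes are already most-significant first: 0x51D7.
0x51D7 = 20951.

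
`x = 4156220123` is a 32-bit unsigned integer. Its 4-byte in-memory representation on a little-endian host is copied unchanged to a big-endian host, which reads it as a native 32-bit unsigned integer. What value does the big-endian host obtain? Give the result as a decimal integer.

4156220123 in 32-bit hexadecimal is 0xF7BAE2DB.
Stored little-endian, the bytes at ascending addresses are DB E2 BA F7.
Read back as big-endian, the last byte is least significant, giving 0xDBE2BAF7.
0xDBE2BAF7 = 3689069303.

3689069303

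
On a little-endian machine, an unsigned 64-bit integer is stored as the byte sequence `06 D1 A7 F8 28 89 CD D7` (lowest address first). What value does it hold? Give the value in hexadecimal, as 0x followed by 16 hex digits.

Little-endian stores the least-significant byte at the lowest address.
Reassemble most-significant byte first: D7 CD 89 28 F8 A7 D1 06 → 0xD7CD8928F8A7D106.

0xD7CD8928F8A7D106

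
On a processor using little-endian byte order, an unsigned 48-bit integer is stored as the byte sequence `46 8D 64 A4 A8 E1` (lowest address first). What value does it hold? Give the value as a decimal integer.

248114428808518

Little-endian: lowest address holds the least-significant byte.
Reassemble most-significant byte first: E1 A8 A4 64 8D 46 → 0xE1A8A4648D46.
0xE1A8A4648D46 = 248114428808518.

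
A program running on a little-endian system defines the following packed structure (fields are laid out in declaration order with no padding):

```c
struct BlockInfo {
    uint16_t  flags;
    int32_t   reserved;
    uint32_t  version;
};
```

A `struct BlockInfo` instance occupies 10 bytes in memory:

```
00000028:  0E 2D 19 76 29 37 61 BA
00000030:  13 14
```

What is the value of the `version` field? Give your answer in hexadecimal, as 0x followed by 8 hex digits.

0x1413BA61

`version` follows `flags` (2 B), `reserved` (4 B), so it starts at offset 2 + 4 = 6 and occupies 4 bytes.
Bytes at offsets 6..9: 61 BA 13 14.
Little-endian stores the least-significant byte at the lowest address.
Reassemble most-significant byte first: 14 13 BA 61 → 0x1413BA61.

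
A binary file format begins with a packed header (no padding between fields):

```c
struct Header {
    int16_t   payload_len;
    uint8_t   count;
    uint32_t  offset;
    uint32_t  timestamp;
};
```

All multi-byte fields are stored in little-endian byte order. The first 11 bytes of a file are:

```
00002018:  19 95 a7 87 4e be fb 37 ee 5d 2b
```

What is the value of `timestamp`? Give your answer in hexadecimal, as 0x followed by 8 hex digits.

0x2B5DEE37

`timestamp` follows `payload_len` (2 B), `count` (1 B), `offset` (4 B), so it starts at offset 2 + 1 + 4 = 7 and occupies 4 bytes.
Bytes at offsets 7..10: 37 EE 5D 2B.
Little-endian stores the least-significant byte at the lowest address.
Reassemble most-significant byte first: 2B 5D EE 37 → 0x2B5DEE37.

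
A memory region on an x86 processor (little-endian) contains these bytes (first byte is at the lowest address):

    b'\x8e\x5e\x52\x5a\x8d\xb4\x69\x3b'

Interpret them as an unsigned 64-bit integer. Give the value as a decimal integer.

4281151439991103118

Little-endian: lowest address holds the least-significant byte.
Reassemble most-significant byte first: 3B 69 B4 8D 5A 52 5E 8E → 0x3B69B48D5A525E8E.
0x3B69B48D5A525E8E = 4281151439991103118.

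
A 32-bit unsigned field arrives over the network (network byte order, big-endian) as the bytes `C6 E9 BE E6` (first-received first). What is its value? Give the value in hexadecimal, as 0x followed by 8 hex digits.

Big-endian stores the most-significant byte at the lowest address.
The bytes are already most-significant first: 0xC6E9BEE6.

0xC6E9BEE6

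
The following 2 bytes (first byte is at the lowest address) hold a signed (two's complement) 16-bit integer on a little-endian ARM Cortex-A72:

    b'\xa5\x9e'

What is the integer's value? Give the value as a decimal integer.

In little-endian order the low byte comes first in memory.
Reassemble most-significant byte first: 9E A5 → 0x9EA5.
Top bit is set, so as a signed 16-bit value this is 0x9EA5 − 2^16 = -24923.

-24923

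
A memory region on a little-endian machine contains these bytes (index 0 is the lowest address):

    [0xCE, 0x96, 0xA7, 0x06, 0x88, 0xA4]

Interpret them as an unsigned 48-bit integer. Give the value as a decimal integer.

Little-endian: lowest address holds the least-significant byte.
Reassemble most-significant byte first: A4 88 06 A7 96 CE → 0xA48806A796CE.
0xA48806A796CE = 180904134153934.

180904134153934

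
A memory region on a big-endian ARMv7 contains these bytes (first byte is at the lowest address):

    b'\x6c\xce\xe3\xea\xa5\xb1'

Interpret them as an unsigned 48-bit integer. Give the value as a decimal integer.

Big-endian: lowest address holds the most-significant byte.
The bytes are already most-significant first: 0x6CCEE3EAA5B1.
0x6CCEE3EAA5B1 = 119635842868657.

119635842868657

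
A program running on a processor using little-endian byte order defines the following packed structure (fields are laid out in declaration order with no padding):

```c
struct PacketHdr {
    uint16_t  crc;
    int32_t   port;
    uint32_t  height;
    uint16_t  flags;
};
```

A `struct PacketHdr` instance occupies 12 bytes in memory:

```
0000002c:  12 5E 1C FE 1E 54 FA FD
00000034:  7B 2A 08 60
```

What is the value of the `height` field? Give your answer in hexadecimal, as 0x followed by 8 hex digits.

`height` follows `crc` (2 B), `port` (4 B), so it starts at offset 2 + 4 = 6 and occupies 4 bytes.
Bytes at offsets 6..9: FA FD 7B 2A.
In little-endian order the low byte comes first in memory.
Reassemble most-significant byte first: 2A 7B FD FA → 0x2A7BFDFA.

0x2A7BFDFA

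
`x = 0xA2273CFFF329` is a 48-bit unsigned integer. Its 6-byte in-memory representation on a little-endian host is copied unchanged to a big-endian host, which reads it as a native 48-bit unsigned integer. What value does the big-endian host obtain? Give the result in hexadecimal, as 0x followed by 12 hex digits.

0x29F3FF3C27A2

Stored little-endian, the bytes at ascending addresses are 29 F3 FF 3C 27 A2.
Read back as big-endian, the last byte is least significant, giving 0x29F3FF3C27A2.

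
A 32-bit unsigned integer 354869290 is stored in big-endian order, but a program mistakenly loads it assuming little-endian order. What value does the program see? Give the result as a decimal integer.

354869290 in 32-bit hexadecimal is 0x1526E02A.
Stored big-endian, the bytes at ascending addresses are 15 26 E0 2A.
Read back as little-endian, the first byte is least significant, giving 0x2AE02615.
0x2AE02615 = 719332885.

719332885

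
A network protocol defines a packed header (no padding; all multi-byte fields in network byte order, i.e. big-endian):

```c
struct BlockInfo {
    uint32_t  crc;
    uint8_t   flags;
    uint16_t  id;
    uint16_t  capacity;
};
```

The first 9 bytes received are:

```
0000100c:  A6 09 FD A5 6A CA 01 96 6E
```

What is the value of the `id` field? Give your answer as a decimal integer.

`id` follows `crc` (4 B), `flags` (1 B), so it starts at offset 4 + 1 = 5 and occupies 2 bytes.
Bytes at offsets 5..6: CA 01.
Big-endian: lowest address holds the most-significant byte.
The bytes are already most-significant first: 0xCA01.
0xCA01 = 51713.

51713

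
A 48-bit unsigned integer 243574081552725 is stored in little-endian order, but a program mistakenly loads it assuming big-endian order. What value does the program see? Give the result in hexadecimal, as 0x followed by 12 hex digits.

243574081552725 in 48-bit hexadecimal is 0xDD87829B8155.
Stored little-endian, the bytes at ascending addresses are 55 81 9B 82 87 DD.
Read back as big-endian, the last byte is least significant, giving 0x55819B8287DD.

0x55819B8287DD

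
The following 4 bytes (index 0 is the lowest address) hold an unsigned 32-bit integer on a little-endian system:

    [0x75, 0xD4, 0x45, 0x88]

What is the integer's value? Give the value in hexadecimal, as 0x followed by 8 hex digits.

0x8845D475

In little-endian order the low byte comes first in memory.
Reassemble most-significant byte first: 88 45 D4 75 → 0x8845D475.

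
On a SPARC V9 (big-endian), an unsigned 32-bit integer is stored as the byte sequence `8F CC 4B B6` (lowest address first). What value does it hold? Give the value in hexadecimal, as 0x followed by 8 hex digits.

Big-endian: lowest address holds the most-significant byte.
The bytes are already most-significant first: 0x8FCC4BB6.

0x8FCC4BB6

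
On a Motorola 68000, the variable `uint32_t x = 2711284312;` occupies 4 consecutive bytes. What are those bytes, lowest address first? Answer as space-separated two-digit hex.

2711284312 in hexadecimal, padded to 32 bits, is 0xA19AEA58.
Split into bytes (most-significant first): A1 9A EA 58.
Big-endian: lowest address holds the most-significant byte.
So the memory order matches the most-significant-first order: A1 9A EA 58.

A1 9A EA 58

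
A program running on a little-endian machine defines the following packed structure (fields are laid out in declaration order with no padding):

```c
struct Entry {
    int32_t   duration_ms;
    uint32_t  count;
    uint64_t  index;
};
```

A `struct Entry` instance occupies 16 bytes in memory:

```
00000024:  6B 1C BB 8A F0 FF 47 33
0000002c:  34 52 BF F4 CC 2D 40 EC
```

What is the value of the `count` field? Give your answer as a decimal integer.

860356592

`count` follows `duration_ms` (4 bytes), so it starts at byte offset 4 and occupies 4 bytes.
Bytes at offsets 4..7: F0 FF 47 33.
Little-endian: lowest address holds the least-significant byte.
Reassemble most-significant byte first: 33 47 FF F0 → 0x3347FFF0.
0x3347FFF0 = 860356592.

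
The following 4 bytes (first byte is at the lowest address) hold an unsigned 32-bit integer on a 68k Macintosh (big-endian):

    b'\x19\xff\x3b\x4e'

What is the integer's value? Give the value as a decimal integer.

436157262

Big-endian stores the most-significant byte at the lowest address.
The bytes are already most-significant first: 0x19FF3B4E.
0x19FF3B4E = 436157262.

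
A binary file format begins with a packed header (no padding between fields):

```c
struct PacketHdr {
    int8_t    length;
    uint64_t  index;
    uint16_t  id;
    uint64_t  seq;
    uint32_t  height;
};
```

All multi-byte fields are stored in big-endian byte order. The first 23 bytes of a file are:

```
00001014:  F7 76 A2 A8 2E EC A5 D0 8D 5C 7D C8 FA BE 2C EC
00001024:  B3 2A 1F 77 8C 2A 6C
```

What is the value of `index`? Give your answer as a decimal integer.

`index` follows `length` (1 byte), so it starts at byte offset 1 and occupies 8 bytes.
Bytes at offsets 1..8: 76 A2 A8 2E EC A5 D0 8D.
In big-endian order the high byte comes first in memory.
The bytes are already most-significant first: 0x76A2A82EECA5D08D.
0x76A2A82EECA5D08D = 8548579962194874509.

8548579962194874509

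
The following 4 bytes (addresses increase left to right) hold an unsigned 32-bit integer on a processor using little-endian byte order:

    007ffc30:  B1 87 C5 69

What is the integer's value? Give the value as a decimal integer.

1774553009

Little-endian: lowest address holds the least-significant byte.
Reassemble most-significant byte first: 69 C5 87 B1 → 0x69C587B1.
0x69C587B1 = 1774553009.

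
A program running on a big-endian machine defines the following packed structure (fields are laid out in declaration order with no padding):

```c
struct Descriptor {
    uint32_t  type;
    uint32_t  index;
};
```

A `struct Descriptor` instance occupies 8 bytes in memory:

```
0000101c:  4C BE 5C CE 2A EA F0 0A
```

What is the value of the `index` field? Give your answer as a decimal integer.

720039946

`index` follows `type` (4 bytes), so it starts at byte offset 4 and occupies 4 bytes.
Bytes at offsets 4..7: 2A EA F0 0A.
Big-endian stores the most-significant byte at the lowest address.
The bytes are already most-significant first: 0x2AEAF00A.
0x2AEAF00A = 720039946.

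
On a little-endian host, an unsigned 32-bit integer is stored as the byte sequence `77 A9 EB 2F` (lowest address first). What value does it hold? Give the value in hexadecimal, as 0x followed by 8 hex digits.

0x2FEBA977

In little-endian order the low byte comes first in memory.
Reassemble most-significant byte first: 2F EB A9 77 → 0x2FEBA977.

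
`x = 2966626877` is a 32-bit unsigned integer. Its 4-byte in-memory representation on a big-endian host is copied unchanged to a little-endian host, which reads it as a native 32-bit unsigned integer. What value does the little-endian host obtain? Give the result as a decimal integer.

1025692592

2966626877 in 32-bit hexadecimal is 0xB0D3223D.
Stored big-endian, the bytes at ascending addresses are B0 D3 22 3D.
Read back as little-endian, the first byte is least significant, giving 0x3D22D3B0.
0x3D22D3B0 = 1025692592.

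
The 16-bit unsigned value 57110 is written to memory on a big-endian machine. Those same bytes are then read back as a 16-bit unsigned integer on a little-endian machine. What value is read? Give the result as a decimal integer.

57110 in 16-bit hexadecimal is 0xDF16.
Stored big-endian, the bytes at ascending addresses are DF 16.
Read back as little-endian, the first byte is least significant, giving 0x16DF.
0x16DF = 5855.

5855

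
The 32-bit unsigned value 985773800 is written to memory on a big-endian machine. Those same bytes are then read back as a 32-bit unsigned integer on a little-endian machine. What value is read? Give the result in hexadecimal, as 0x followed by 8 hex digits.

985773800 in 32-bit hexadecimal is 0x3AC1B6E8.
Stored big-endian, the bytes at ascending addresses are 3A C1 B6 E8.
Read back as little-endian, the first byte is least significant, giving 0xE8B6C13A.

0xE8B6C13A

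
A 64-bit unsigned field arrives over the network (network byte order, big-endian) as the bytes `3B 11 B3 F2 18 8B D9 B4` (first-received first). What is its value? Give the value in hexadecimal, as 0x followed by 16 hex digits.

0x3B11B3F2188BD9B4

In big-endian order the high byte comes first in memory.
The bytes are already most-significant first: 0x3B11B3F2188BD9B4.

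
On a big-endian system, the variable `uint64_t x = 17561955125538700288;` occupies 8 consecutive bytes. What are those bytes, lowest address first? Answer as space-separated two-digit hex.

F3 B8 99 23 B3 15 BC 00

17561955125538700288 in hexadecimal, padded to 64 bits, is 0xF3B89923B315BC00.
Split into bytes (most-significant first): F3 B8 99 23 B3 15 BC 00.
Big-endian: lowest address holds the most-significant byte.
So the memory order matches the most-significant-first order: F3 B8 99 23 B3 15 BC 00.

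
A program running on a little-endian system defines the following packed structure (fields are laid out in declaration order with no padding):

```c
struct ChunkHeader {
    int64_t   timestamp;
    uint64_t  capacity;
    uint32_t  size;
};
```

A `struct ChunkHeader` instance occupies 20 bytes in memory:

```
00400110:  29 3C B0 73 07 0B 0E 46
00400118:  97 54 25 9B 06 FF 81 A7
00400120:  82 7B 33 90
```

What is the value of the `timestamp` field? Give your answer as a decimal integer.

`timestamp` is the first field, at byte offset 0, occupying 8 bytes.
Bytes at offsets 0..7: 29 3C B0 73 07 0B 0E 46.
In little-endian order the low byte comes first in memory.
Reassemble most-significant byte first: 46 0E 0B 07 73 B0 3C 29 → 0x460E0B0773B03C29.
0x460E0B0773B03C29 = 5047984358962510889.

5047984358962510889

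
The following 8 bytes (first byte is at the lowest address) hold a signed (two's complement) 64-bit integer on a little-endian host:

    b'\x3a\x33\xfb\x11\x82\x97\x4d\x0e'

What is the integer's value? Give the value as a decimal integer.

Little-endian: lowest address holds the least-significant byte.
Reassemble most-significant byte first: 0E 4D 97 82 11 FB 33 3A → 0x0E4D978211FB333A.
0x0E4D978211FB333A = 1030646474640929594.

1030646474640929594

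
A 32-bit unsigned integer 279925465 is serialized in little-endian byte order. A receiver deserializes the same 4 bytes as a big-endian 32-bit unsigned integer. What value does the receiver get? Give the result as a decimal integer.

3646074640

279925465 in 32-bit hexadecimal is 0x10AF52D9.
Stored little-endian, the bytes at ascending addresses are D9 52 AF 10.
Read back as big-endian, the last byte is least significant, giving 0xD952AF10.
0xD952AF10 = 3646074640.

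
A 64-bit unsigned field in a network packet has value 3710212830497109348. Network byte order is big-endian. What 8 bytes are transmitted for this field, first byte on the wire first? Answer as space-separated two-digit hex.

33 7D 52 E9 6A E0 75 64

3710212830497109348 in hexadecimal, padded to 64 bits, is 0x337D52E96AE07564.
Split into bytes (most-significant first): 33 7D 52 E9 6A E0 75 64.
Big-endian: lowest address holds the most-significant byte.
So the memory order matches the most-significant-first order: 33 7D 52 E9 6A E0 75 64.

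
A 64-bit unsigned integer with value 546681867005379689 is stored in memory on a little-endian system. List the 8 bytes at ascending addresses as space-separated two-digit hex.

546681867005379689 in hexadecimal, padded to 64 bits, is 0x07963442F800C469.
Split into bytes (most-significant first): 07 96 34 42 F8 00 C4 69.
In little-endian order the low byte comes first in memory.
So at ascending addresses the bytes are 69 C4 00 F8 42 34 96 07.

69 C4 00 F8 42 34 96 07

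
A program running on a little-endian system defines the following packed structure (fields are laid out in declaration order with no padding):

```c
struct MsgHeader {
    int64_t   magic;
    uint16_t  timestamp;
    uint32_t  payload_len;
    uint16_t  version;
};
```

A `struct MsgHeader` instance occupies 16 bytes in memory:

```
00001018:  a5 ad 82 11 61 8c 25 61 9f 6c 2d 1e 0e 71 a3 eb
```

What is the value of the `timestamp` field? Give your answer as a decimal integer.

`timestamp` follows `magic` (8 bytes), so it starts at byte offset 8 and occupies 2 bytes.
Bytes at offsets 8..9: 9F 6C.
Little-endian stores the least-significant byte at the lowest address.
Reassemble most-significant byte first: 6C 9F → 0x6C9F.
0x6C9F = 27807.

27807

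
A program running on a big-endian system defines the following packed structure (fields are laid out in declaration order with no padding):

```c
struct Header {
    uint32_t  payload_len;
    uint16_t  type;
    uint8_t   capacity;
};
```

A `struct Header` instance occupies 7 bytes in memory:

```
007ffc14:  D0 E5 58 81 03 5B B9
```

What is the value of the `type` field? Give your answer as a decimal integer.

859

`type` follows `payload_len` (4 bytes), so it starts at byte offset 4 and occupies 2 bytes.
Bytes at offsets 4..5: 03 5B.
In big-endian order the high byte comes first in memory.
The bytes are already most-significant first: 0x035B.
0x035B = 859.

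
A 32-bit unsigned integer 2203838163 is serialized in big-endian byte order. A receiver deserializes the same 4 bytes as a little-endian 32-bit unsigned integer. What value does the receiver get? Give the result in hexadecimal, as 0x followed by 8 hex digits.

2203838163 in 32-bit hexadecimal is 0x835BE6D3.
Stored big-endian, the bytes at ascending addresses are 83 5B E6 D3.
Read back as little-endian, the first byte is least significant, giving 0xD3E65B83.

0xD3E65B83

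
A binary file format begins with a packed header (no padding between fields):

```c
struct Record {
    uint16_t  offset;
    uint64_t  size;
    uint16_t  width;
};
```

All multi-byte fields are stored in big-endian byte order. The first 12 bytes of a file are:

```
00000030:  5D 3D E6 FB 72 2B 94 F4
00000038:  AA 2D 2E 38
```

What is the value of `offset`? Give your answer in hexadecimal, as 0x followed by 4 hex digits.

0x5D3D

`offset` is the first field, at byte offset 0, occupying 2 bytes.
Bytes at offsets 0..1: 5D 3D.
In big-endian order the high byte comes first in memory.
The bytes are already most-significant first: 0x5D3D.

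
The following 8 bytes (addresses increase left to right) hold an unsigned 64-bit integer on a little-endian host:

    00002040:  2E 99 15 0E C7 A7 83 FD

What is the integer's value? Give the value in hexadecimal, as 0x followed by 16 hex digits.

0xFD83A7C70E15992E

Little-endian stores the least-significant byte at the lowest address.
Reassemble most-significant byte first: FD 83 A7 C7 0E 15 99 2E → 0xFD83A7C70E15992E.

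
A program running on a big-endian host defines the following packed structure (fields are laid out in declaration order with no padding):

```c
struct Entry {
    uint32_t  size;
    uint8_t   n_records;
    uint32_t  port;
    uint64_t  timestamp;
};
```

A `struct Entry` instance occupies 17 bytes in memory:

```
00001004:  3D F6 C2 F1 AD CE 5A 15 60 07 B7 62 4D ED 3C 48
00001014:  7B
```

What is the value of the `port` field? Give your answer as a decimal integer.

`port` follows `size` (4 B), `n_records` (1 B), so it starts at offset 4 + 1 = 5 and occupies 4 bytes.
Bytes at offsets 5..8: CE 5A 15 60.
Big-endian stores the most-significant byte at the lowest address.
The bytes are already most-significant first: 0xCE5A1560.
0xCE5A1560 = 3462010208.

3462010208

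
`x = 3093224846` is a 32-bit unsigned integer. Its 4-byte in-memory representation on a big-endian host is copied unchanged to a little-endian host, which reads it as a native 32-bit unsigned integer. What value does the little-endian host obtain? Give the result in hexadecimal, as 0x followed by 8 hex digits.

0x8EDD5EB8

3093224846 in 32-bit hexadecimal is 0xB85EDD8E.
Stored big-endian, the bytes at ascending addresses are B8 5E DD 8E.
Read back as little-endian, the first byte is least significant, giving 0x8EDD5EB8.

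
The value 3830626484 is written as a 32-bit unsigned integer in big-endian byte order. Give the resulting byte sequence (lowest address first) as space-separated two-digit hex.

3830626484 in hexadecimal, padded to 32 bits, is 0xE452B8B4.
Split into bytes (most-significant first): E4 52 B8 B4.
Big-endian: lowest address holds the most-significant byte.
So the memory order matches the most-significant-first order: E4 52 B8 B4.

E4 52 B8 B4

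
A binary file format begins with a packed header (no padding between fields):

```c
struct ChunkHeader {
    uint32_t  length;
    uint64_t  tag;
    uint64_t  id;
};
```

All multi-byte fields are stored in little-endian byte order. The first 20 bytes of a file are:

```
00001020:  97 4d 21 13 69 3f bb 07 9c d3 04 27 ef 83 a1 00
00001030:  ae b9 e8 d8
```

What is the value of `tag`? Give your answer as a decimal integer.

2811604734484103017

`tag` follows `length` (4 bytes), so it starts at byte offset 4 and occupies 8 bytes.
Bytes at offsets 4..11: 69 3F BB 07 9C D3 04 27.
In little-endian order the low byte comes first in memory.
Reassemble most-significant byte first: 27 04 D3 9C 07 BB 3F 69 → 0x2704D39C07BB3F69.
0x2704D39C07BB3F69 = 2811604734484103017.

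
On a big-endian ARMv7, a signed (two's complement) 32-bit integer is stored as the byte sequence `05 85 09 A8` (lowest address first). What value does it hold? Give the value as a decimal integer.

92604840

Big-endian: lowest address holds the most-significant byte.
The bytes are already most-significant first: 0x058509A8.
0x058509A8 = 92604840.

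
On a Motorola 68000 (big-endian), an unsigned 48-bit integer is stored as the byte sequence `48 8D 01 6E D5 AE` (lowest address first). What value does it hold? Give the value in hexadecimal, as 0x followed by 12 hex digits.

In big-endian order the high byte comes first in memory.
The bytes are already most-significant first: 0x488D016ED5AE.

0x488D016ED5AE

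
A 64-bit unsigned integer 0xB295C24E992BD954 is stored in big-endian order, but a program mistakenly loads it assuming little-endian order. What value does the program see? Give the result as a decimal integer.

6113965906583524786

Stored big-endian, the bytes at ascending addresses are B2 95 C2 4E 99 2B D9 54.
Read back as little-endian, the first byte is least significant, giving 0x54D92B994EC295B2.
0x54D92B994EC295B2 = 6113965906583524786.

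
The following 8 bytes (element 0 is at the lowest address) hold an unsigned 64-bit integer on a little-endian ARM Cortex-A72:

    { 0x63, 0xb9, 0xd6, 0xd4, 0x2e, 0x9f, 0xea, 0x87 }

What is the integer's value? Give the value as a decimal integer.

9793815363158718819

Little-endian stores the least-significant byte at the lowest address.
Reassemble most-significant byte first: 87 EA 9F 2E D4 D6 B9 63 → 0x87EA9F2ED4D6B963.
0x87EA9F2ED4D6B963 = 9793815363158718819.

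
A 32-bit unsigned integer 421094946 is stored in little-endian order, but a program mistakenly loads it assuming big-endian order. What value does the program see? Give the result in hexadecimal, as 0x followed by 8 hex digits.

421094946 in 32-bit hexadecimal is 0x19196622.
Stored little-endian, the bytes at ascending addresses are 22 66 19 19.
Read back as big-endian, the last byte is least significant, giving 0x22661919.

0x22661919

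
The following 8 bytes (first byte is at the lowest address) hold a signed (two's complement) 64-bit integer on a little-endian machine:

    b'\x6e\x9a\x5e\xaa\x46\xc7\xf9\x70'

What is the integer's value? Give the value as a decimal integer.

In little-endian order the low byte comes first in memory.
Reassemble most-significant byte first: 70 F9 C7 46 AA 5E 9A 6E → 0x70F9C746AA5E9A6E.
0x70F9C746AA5E9A6E = 8140756907768846958.

8140756907768846958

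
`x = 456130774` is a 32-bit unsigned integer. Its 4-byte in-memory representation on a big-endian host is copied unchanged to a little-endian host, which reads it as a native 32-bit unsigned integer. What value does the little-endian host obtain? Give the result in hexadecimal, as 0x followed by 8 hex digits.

456130774 in 32-bit hexadecimal is 0x1B3000D6.
Stored big-endian, the bytes at ascending addresses are 1B 30 00 D6.
Read back as little-endian, the first byte is least significant, giving 0xD600301B.

0xD600301B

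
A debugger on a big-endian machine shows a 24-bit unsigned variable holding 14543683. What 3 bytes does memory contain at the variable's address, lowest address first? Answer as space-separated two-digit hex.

14543683 in hexadecimal, padded to 24 bits, is 0xDDEB43.
Split into bytes (most-significant first): DD EB 43.
Big-endian stores the most-significant byte at the lowest address.
So the memory order matches the most-significant-first order: DD EB 43.

DD EB 43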